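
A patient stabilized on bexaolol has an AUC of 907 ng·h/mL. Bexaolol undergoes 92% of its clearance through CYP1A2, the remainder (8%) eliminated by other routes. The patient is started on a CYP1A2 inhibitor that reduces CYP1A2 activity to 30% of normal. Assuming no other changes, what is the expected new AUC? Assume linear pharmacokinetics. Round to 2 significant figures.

2.5 × 10³ ng·h/mL

The CYP1A2 pathway (92% of clearance) falls to 0.3× activity: 0.92 × 0.3 = 0.276.
Non-CYP routes (8%) are unchanged.
Relative clearance = 0.276 + 0.08 = 0.356.
With dosing unchanged, AUC scales as 1/CL: 907 / 0.356 = 2.5 × 10³ ng·h/mL.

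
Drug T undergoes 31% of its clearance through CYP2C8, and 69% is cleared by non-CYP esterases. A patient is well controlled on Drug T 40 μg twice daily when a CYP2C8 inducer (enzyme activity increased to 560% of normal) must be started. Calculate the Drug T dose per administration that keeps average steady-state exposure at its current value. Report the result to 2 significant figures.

97 μg

The CYP2C8 pathway (31% of clearance) is boosted to 5.6× activity: 0.31 × 5.6 = 1.736.
Non-CYP routes (69%) are unchanged.
New clearance relative to baseline: 1.736 + 0.69 = 2.426.
Css,avg = (dose rate)/CL, so holding Css fixed requires dose ∝ CL: 40 × 2.426 = 97 μg.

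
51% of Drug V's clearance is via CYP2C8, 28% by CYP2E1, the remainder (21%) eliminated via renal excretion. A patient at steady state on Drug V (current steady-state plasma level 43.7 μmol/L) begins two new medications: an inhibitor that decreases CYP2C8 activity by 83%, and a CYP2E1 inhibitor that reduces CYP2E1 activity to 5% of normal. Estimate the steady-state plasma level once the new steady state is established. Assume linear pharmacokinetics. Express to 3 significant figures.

The CYP2C8 pathway (51% of clearance) falls to 0.17× activity: 0.51 × 0.17 = 0.0867.
The CYP2E1 pathway (28% of clearance) falls to 0.05× activity: 0.28 × 0.05 = 0.014.
Non-CYP routes (21%) are unchanged.
Relative clearance = 0.0867 + 0.014 + 0.21 = 0.3107.
Dividing the baseline by the relative clearance: 43.7 / 0.3107 = 141 μmol/L.

141 μmol/L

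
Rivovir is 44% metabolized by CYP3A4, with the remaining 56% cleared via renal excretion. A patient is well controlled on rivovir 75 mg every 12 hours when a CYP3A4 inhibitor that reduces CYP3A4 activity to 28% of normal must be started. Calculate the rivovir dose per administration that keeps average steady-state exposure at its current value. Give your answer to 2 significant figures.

The CYP3A4 pathway (44% of clearance) drops to 0.28× activity: 0.44 × 0.28 = 0.1232.
Non-CYP routes (56%) are unchanged.
New clearance relative to baseline: 0.1232 + 0.56 = 0.6832.
Css,avg = (dose rate)/CL, so holding Css fixed requires dose ∝ CL: 75 × 0.6832 = 51 mg.

51 mg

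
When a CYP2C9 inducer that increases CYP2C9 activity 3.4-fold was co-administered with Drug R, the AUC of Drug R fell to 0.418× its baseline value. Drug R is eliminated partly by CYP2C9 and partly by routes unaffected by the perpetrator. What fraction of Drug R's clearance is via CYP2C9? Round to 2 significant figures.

0.58

CL'/CL = 1 / 0.418 = 2.392
3.4·fm + (1 − fm) = 2.392
fm = (2.392 − 1) / (3.4 − 1) = 0.58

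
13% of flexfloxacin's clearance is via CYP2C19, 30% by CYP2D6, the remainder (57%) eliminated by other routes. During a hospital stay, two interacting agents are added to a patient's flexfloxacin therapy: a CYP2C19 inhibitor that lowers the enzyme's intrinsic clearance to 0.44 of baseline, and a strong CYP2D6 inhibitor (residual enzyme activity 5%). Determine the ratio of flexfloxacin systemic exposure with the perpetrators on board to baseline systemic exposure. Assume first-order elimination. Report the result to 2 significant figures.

1.6

The CYP2C19 pathway (13% of clearance) falls to 0.44× activity: 0.13 × 0.44 = 0.0572.
The CYP2D6 pathway (30% of clearance) drops to 0.05× activity: 0.3 × 0.05 = 0.015.
The remaining 57% of clearance is unaffected.
Relative clearance = 0.0572 + 0.015 + 0.57 = 0.6422.
Because systemic exposure varies inversely with clearance, the combined effect is 1 / 0.6422 = 1.6.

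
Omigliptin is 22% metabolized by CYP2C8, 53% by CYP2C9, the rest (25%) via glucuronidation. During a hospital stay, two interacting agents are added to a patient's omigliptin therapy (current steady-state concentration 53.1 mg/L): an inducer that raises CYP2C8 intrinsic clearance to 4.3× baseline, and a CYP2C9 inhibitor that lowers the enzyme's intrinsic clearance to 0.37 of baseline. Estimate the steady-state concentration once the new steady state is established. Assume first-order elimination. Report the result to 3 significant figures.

38.1 mg/L

The CYP2C8 pathway (22% of clearance) increases to 4.3× activity: 0.22 × 4.3 = 0.946.
The CYP2C9 pathway (53% of clearance) drops to 0.37× activity: 0.53 × 0.37 = 0.1961.
Non-CYP routes (25%) are unchanged.
Relative clearance = 0.946 + 0.1961 + 0.25 = 1.3921.
Dividing the baseline by the relative clearance: 53.1 / 1.3921 = 38.1 mg/L.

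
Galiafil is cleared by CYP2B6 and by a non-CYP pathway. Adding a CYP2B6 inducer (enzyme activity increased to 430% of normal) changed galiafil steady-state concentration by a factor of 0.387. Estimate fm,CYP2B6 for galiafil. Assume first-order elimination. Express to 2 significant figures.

0.48

CL'/CL = 1 / 0.387 = 2.584
4.3·fm + (1 − fm) = 2.584
fm = (2.584 − 1) / (4.3 − 1) = 0.48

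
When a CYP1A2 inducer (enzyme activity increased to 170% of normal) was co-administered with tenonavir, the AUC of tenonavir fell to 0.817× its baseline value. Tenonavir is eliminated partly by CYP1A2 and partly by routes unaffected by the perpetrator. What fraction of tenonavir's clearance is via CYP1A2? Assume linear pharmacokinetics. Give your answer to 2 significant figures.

Call the CYP1A2 fraction fm. After the interaction, CL_new/CL_old = fm × 1.7 + (1 − fm).
AUC ratio = 1 / (new CL fraction), so new CL fraction = 1 / 0.817 = 1.224.
fm × 1.7 + 1 − fm = 1.224  ⇒  fm × (1.7 − 1) = 0.224  ⇒  fm = 0.32.

0.32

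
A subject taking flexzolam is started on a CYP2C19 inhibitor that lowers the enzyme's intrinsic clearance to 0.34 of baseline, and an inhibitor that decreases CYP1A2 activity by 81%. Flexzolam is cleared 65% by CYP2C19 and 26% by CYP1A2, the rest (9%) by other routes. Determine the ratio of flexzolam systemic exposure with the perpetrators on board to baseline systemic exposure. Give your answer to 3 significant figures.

2.77

CYP2C19: 0.65 × 0.34 = 0.221
CYP1A2: 0.26 × 0.19 = 0.0494
Other: 0.09 (unchanged)
Relative clearance = 0.221 + 0.0494 + 0.09 = 0.3604.
Systemic exposure ∝ 1/CL: fold-change = 1 / 0.3604 = 2.77.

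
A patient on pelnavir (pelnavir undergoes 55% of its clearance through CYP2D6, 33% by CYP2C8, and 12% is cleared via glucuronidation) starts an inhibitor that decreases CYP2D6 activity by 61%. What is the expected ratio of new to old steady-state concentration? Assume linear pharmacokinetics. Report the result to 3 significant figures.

1.50

The CYP2D6 pathway (55% of clearance) falls to 0.39× activity: 0.55 × 0.39 = 0.2145.
CYP2C8 (33%) and the residual 12% are unaffected.
New clearance relative to baseline: 0.2145 + 0.33 + 0.12 = 0.6645.
Since steady-state concentration ∝ 1/CL, the ratio is 1 / 0.6645 = 1.50.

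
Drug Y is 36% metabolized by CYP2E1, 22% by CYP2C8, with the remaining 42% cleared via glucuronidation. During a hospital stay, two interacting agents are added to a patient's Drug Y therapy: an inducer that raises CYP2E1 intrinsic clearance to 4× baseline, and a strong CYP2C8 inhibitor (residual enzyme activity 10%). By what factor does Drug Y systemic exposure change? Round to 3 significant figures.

0.531

The CYP2E1 pathway (36% of clearance) rises to 4× activity: 0.36 × 4 = 1.44.
The CYP2C8 pathway (22% of clearance) falls to 0.1× activity: 0.22 × 0.1 = 0.022.
The remaining 42% of clearance is unaffected.
Relative clearance = 1.44 + 0.022 + 0.42 = 1.882.
Systemic exposure ∝ 1/CL: fold-change = 1 / 1.882 = 0.531.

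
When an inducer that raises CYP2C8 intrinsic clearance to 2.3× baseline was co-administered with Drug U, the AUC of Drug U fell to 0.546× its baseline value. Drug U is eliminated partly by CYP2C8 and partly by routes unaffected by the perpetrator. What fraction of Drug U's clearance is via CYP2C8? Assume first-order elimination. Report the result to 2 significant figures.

0.64

Call the CYP2C8 fraction fm. After the interaction, CL_new/CL_old = fm × 2.3 + (1 − fm).
AUC ratio = 1 / (new CL fraction), so new CL fraction = 1 / 0.546 = 1.832.
fm × 2.3 + 1 − fm = 1.832  ⇒  fm × (2.3 − 1) = 0.8315  ⇒  fm = 0.64.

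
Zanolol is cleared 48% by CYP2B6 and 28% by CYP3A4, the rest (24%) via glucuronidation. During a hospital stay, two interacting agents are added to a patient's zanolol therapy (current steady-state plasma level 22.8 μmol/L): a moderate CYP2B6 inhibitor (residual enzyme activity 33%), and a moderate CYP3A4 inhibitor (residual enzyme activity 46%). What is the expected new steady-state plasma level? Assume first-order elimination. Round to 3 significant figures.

43.2 μmol/L

The CYP2B6 pathway (48% of clearance) drops to 0.33× activity: 0.48 × 0.33 = 0.1584.
The CYP3A4 pathway (28% of clearance) drops to 0.46× activity: 0.28 × 0.46 = 0.1288.
Non-CYP routes (24%) are unchanged.
Relative clearance = 0.1584 + 0.1288 + 0.24 = 0.5272.
Steady-state plasma level ∝ 1/CL: new value = 22.8 / 0.5272 = 43.2 μmol/L.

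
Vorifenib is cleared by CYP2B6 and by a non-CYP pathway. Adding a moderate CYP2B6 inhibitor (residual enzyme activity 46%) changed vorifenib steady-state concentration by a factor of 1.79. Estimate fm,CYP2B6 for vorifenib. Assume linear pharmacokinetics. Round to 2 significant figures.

0.82

CL'/CL = 1 / 1.79 = 0.5587
0.46·fm + (1 − fm) = 0.5587
fm = (0.5587 − 1) / (0.46 − 1) = 0.82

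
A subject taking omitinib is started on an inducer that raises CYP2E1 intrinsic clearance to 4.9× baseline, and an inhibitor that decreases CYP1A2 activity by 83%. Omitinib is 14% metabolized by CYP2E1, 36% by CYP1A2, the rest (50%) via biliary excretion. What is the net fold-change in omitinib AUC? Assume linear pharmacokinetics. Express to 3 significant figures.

0.802

The CYP2E1 pathway (14% of clearance) increases to 4.9× activity: 0.14 × 4.9 = 0.686.
The CYP1A2 pathway (36% of clearance) is reduced to 0.17× activity: 0.36 × 0.17 = 0.0612.
The remaining 50% of clearance is unaffected.
CL_new/CL_old = 0.686 + 0.0612 + 0.5 = 1.2472.
Net AUC ratio = 1 / 1.2472 = 0.802.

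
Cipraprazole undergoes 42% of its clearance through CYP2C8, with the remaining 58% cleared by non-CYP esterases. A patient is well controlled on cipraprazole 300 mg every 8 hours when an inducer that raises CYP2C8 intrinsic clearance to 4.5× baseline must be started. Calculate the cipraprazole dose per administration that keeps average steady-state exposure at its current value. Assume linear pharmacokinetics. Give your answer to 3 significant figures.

741 mg

The CYP2C8 pathway (42% of clearance) increases to 4.5× activity: 0.42 × 4.5 = 1.89.
The remaining 58% of clearance is unaffected.
CL_new/CL_old = 1.89 + 0.58 = 2.47.
Css,avg = (dose rate)/CL, so holding Css fixed requires dose ∝ CL: 300 × 2.47 = 741 mg.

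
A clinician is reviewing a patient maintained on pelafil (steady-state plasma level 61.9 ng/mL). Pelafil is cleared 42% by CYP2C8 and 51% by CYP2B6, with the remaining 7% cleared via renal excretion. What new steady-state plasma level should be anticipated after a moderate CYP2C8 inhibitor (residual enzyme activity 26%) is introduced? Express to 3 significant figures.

The CYP2C8 pathway (42% of clearance) falls to 0.26× activity: 0.42 × 0.26 = 0.1092.
CYP2B6 (51%) and the residual 7% are unaffected.
CL_new/CL_old = 0.1092 + 0.51 + 0.07 = 0.6892.
New steady-state plasma level = baseline ÷ relative clearance = 61.9 / 0.6892 = 89.8 ng/mL.

89.8 ng/mL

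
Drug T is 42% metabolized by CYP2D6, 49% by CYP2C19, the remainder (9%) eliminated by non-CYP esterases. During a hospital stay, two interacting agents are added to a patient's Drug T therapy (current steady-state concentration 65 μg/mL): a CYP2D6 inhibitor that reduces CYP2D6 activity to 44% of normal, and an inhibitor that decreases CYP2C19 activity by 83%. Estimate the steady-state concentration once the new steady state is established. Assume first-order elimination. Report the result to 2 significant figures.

The CYP2D6 pathway (42% of clearance) is reduced to 0.44× activity: 0.42 × 0.44 = 0.1848.
The CYP2C19 pathway (49% of clearance) drops to 0.17× activity: 0.49 × 0.17 = 0.0833.
The remaining 9% of clearance is unaffected.
CL_new/CL_old = 0.1848 + 0.0833 + 0.09 = 0.3581.
Dividing the baseline by the relative clearance: 65 / 0.3581 = 1.8 × 10² μg/mL.

1.8 × 10² μg/mL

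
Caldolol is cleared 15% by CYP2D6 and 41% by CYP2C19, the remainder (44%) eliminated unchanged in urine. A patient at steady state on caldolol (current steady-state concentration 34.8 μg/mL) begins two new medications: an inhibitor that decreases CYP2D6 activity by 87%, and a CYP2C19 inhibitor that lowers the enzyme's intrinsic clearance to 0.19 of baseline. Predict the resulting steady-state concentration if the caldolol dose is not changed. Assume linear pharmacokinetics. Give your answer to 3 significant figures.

64.8 μg/mL

CYP2D6: 0.15 × 0.13 = 0.0195
CYP2C19: 0.41 × 0.19 = 0.0779
Other: 0.44 (unchanged)
CL_new/CL_old = 0.0195 + 0.0779 + 0.44 = 0.5374.
New steady-state concentration = 34.8 / 0.5374 = 64.8 μg/mL (concentration scales inversely with clearance).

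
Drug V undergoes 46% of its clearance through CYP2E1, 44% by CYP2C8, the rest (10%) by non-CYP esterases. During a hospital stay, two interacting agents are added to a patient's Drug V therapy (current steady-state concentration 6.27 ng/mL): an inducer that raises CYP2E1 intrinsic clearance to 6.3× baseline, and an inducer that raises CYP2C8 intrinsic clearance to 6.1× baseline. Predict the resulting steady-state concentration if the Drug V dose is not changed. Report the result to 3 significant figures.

The CYP2E1 pathway (46% of clearance) rises to 6.3× activity: 0.46 × 6.3 = 2.898.
The CYP2C8 pathway (44% of clearance) increases to 6.1× activity: 0.44 × 6.1 = 2.684.
The remaining 10% of clearance is unaffected.
Relative clearance = 2.898 + 2.684 + 0.1 = 5.682.
New steady-state concentration = 6.27 / 5.682 = 1.10 ng/mL (concentration scales inversely with clearance).

1.10 ng/mL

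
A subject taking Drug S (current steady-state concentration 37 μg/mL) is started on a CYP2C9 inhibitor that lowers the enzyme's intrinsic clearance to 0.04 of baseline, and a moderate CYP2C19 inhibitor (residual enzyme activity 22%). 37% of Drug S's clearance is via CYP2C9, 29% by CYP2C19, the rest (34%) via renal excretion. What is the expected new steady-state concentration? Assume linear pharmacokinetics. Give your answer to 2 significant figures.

CYP2C9: 0.37 × 0.04 = 0.0148
CYP2C19: 0.29 × 0.22 = 0.0638
Other: 0.34 (unchanged)
Relative clearance = 0.0148 + 0.0638 + 0.34 = 0.4186.
Steady-state concentration ∝ 1/CL: new value = 37 / 0.4186 = 88 μg/mL.

88 μg/mL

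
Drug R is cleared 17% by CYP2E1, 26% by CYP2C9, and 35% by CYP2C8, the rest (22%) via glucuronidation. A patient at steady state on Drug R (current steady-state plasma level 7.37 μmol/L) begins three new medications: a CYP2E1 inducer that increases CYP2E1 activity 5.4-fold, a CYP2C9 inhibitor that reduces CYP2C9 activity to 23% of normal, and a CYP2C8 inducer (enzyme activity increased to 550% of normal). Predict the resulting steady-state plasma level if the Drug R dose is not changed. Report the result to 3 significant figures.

CYP2E1: 0.17 × 5.4 = 0.918
CYP2C9: 0.26 × 0.23 = 0.0598
CYP2C8: 0.35 × 5.5 = 1.925
Other: 0.22 (unchanged)
Relative clearance = 0.918 + 0.0598 + 1.925 + 0.22 = 3.1228.
Dividing the baseline by the relative clearance: 7.37 / 3.1228 = 2.36 μmol/L.

2.36 μmol/L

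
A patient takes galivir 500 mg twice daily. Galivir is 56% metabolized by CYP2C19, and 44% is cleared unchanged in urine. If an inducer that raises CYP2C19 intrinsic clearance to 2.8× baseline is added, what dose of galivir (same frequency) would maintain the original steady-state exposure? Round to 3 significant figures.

1.00 × 10³ mg

CYP2C19: 0.56 × 2.8 = 1.568
Other: 0.44 (unchanged)
Relative clearance = 1.568 + 0.44 = 2.008.
Css,avg = (dose rate)/CL, so holding Css fixed requires dose ∝ CL: 500 × 2.008 = 1.00 × 10³ mg.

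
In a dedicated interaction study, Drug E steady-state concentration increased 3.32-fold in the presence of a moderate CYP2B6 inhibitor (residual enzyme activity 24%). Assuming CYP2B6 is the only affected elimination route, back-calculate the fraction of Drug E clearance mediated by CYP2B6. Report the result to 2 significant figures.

CL'/CL = 1 / 3.32 = 0.3012
0.24·fm + (1 − fm) = 0.3012
fm = (0.3012 − 1) / (0.24 − 1) = 0.92

0.92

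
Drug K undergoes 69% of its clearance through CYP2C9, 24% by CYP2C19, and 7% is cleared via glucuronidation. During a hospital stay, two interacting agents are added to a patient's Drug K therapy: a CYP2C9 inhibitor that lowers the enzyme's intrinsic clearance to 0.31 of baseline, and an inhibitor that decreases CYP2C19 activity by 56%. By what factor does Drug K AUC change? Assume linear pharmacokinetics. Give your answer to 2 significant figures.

2.6

The CYP2C9 pathway (69% of clearance) falls to 0.31× activity: 0.69 × 0.31 = 0.2139.
The CYP2C19 pathway (24% of clearance) is reduced to 0.44× activity: 0.24 × 0.44 = 0.1056.
The remaining 7% of clearance is unaffected.
Relative clearance = 0.2139 + 0.1056 + 0.07 = 0.3895.
AUC ∝ 1/CL: fold-change = 1 / 0.3895 = 2.6.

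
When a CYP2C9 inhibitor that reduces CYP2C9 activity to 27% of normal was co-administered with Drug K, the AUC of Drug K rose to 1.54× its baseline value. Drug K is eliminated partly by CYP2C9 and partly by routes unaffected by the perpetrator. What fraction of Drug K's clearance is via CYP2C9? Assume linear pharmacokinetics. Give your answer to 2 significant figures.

CL'/CL = 1 / 1.54 = 0.6494
0.27·fm + (1 − fm) = 0.6494
fm = (0.6494 − 1) / (0.27 − 1) = 0.48

0.48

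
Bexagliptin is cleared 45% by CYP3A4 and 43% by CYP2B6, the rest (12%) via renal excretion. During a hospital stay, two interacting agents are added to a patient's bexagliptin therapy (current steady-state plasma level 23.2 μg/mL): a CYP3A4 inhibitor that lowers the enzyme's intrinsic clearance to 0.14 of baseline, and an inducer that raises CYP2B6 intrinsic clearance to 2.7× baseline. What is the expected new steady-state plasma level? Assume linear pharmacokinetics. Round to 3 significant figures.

The CYP3A4 pathway (45% of clearance) drops to 0.14× activity: 0.45 × 0.14 = 0.063.
The CYP2B6 pathway (43% of clearance) is boosted to 2.7× activity: 0.43 × 2.7 = 1.161.
The remaining 12% of clearance is unaffected.
New clearance relative to baseline: 0.063 + 1.161 + 0.12 = 1.344.
Steady-state plasma level ∝ 1/CL: new value = 23.2 / 1.344 = 17.3 μg/mL.

17.3 μg/mL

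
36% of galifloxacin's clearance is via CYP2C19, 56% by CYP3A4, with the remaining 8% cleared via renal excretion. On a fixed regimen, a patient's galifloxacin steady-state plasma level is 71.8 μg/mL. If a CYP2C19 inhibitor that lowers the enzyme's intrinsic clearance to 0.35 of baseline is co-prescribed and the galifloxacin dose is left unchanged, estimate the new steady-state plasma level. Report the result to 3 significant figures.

The CYP2C19 pathway (36% of clearance) drops to 0.35× activity: 0.36 × 0.35 = 0.126.
CYP3A4 (56%) and the residual 8% are unaffected.
New clearance relative to baseline: 0.126 + 0.56 + 0.08 = 0.766.
Steady-state plasma level ∝ 1/CL, so new value = 71.8 / 0.766 = 93.7 μg/mL.

93.7 μg/mL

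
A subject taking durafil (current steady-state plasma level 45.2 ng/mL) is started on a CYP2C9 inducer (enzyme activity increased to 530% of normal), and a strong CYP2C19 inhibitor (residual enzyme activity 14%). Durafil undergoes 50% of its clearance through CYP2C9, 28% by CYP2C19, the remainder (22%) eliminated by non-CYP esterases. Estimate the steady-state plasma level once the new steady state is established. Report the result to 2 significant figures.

The CYP2C9 pathway (50% of clearance) is boosted to 5.3× activity: 0.5 × 5.3 = 2.65.
The CYP2C19 pathway (28% of clearance) falls to 0.14× activity: 0.28 × 0.14 = 0.0392.
Non-CYP routes (22%) are unchanged.
CL_new/CL_old = 2.65 + 0.0392 + 0.22 = 2.9092.
Dividing the baseline by the relative clearance: 45.2 / 2.9092 = 16 ng/mL.

16 ng/mL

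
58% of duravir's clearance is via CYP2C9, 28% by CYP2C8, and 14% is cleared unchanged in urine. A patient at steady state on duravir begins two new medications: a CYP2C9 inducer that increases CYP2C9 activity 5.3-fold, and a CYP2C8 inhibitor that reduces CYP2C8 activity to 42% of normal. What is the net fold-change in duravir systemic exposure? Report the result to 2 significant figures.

CYP2C9: 0.58 × 5.3 = 3.074
CYP2C8: 0.28 × 0.42 = 0.1176
Other: 0.14 (unchanged)
CL_new/CL_old = 3.074 + 0.1176 + 0.14 = 3.3316.
Net systemic exposure ratio = 1 / 3.3316 = 0.30.

0.30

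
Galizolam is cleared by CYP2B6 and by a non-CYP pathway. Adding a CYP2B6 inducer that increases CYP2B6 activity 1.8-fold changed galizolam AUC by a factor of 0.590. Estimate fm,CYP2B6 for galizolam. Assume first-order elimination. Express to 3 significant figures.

Write x for the fraction cleared via CYP2B6. The observed AUC change means clearance rose to 1/0.590 = 1.695 of baseline.
Setting x·1.8 + (1 − x) = 1.695 and solving: x = (1.695 − 1)/(1.8 − 1) = 0.869.

0.869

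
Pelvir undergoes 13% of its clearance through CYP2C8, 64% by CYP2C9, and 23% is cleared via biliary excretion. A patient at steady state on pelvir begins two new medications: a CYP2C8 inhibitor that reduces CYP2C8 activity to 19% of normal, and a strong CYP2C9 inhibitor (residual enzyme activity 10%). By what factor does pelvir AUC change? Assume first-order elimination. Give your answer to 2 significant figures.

3.1

The CYP2C8 pathway (13% of clearance) drops to 0.19× activity: 0.13 × 0.19 = 0.0247.
The CYP2C9 pathway (64% of clearance) drops to 0.1× activity: 0.64 × 0.1 = 0.064.
The remaining 23% of clearance is unaffected.
Relative clearance = 0.0247 + 0.064 + 0.23 = 0.3187.
AUC ∝ 1/CL: fold-change = 1 / 0.3187 = 3.1.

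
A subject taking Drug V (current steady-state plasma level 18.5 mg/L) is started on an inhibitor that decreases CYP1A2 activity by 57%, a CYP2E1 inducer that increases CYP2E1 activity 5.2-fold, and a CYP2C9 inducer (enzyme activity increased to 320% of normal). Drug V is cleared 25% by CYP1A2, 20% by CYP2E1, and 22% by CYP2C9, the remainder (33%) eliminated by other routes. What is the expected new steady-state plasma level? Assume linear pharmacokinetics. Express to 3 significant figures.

8.48 mg/L

CYP1A2: 0.25 × 0.43 = 0.1075
CYP2E1: 0.2 × 5.2 = 1.04
CYP2C9: 0.22 × 3.2 = 0.704
Other: 0.33 (unchanged)
Relative clearance = 0.1075 + 1.04 + 0.704 + 0.33 = 2.1815.
New steady-state plasma level = 18.5 / 2.1815 = 8.48 mg/L (concentration scales inversely with clearance).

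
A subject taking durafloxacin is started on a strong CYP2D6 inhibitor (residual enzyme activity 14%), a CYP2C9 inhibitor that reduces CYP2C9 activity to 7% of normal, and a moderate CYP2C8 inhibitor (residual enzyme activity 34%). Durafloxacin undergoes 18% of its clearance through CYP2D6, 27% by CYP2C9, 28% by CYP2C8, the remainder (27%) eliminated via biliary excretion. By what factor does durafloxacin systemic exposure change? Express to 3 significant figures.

CYP2D6: 0.18 × 0.14 = 0.0252
CYP2C9: 0.27 × 0.07 = 0.0189
CYP2C8: 0.28 × 0.34 = 0.0952
Other: 0.27 (unchanged)
Relative clearance = 0.0252 + 0.0189 + 0.0952 + 0.27 = 0.4093.
Net systemic exposure ratio = 1 / 0.4093 = 2.44.

2.44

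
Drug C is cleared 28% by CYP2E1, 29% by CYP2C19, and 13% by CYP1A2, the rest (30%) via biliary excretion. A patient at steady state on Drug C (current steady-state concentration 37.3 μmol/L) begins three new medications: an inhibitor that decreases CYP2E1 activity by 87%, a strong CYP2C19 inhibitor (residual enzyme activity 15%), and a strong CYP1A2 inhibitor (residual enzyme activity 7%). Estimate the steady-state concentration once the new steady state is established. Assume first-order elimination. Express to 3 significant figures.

95.9 μmol/L

CYP2E1: 0.28 × 0.13 = 0.0364
CYP2C19: 0.29 × 0.15 = 0.0435
CYP1A2: 0.13 × 0.07 = 0.0091
Other: 0.3 (unchanged)
CL_new/CL_old = 0.0364 + 0.0435 + 0.0091 + 0.3 = 0.389.
New steady-state concentration = 37.3 / 0.389 = 95.9 μmol/L (concentration scales inversely with clearance).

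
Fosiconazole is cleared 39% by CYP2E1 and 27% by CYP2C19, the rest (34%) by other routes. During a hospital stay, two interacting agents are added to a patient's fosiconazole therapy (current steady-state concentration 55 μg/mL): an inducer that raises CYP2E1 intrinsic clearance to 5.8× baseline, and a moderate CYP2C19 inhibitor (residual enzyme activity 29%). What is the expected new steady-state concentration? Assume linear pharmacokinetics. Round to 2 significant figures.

The CYP2E1 pathway (39% of clearance) is boosted to 5.8× activity: 0.39 × 5.8 = 2.262.
The CYP2C19 pathway (27% of clearance) drops to 0.29× activity: 0.27 × 0.29 = 0.0783.
Non-CYP routes (34%) are unchanged.
CL_new/CL_old = 2.262 + 0.0783 + 0.34 = 2.6803.
New steady-state concentration = 55 / 2.6803 = 21 μg/mL (concentration scales inversely with clearance).

21 μg/mL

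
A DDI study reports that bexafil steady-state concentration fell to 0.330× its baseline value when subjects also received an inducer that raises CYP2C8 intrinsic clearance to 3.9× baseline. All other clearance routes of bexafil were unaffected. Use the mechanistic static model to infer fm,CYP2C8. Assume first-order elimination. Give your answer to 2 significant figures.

0.70

Call the CYP2C8 fraction fm. After the interaction, CL_new/CL_old = fm × 3.9 + (1 − fm).
Steady-state concentration ratio = 1 / (new CL fraction), so new CL fraction = 1 / 0.330 = 3.03.
fm × 3.9 + 1 − fm = 3.03  ⇒  fm × (3.9 − 1) = 2.03  ⇒  fm = 0.70.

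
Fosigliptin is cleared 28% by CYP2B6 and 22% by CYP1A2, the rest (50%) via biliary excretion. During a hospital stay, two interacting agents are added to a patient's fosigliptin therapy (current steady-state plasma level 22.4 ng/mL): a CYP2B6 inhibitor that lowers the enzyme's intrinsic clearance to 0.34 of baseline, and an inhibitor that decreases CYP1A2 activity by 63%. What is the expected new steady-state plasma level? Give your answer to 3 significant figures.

33.1 ng/mL

CYP2B6: 0.28 × 0.34 = 0.0952
CYP1A2: 0.22 × 0.37 = 0.0814
Other: 0.5 (unchanged)
Relative clearance = 0.0952 + 0.0814 + 0.5 = 0.6766.
Dividing the baseline by the relative clearance: 22.4 / 0.6766 = 33.1 ng/mL.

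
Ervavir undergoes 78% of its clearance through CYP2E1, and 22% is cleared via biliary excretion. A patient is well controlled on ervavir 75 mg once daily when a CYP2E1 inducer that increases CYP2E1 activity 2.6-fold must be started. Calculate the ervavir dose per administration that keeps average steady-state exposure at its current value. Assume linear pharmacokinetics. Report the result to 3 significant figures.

CYP2E1: 0.78 × 2.6 = 2.028
Other: 0.22 (unchanged)
CL_new/CL_old = 2.028 + 0.22 = 2.248.
Css,avg = (dose rate)/CL, so holding Css fixed requires dose ∝ CL: 75 × 2.248 = 169 mg.

169 mg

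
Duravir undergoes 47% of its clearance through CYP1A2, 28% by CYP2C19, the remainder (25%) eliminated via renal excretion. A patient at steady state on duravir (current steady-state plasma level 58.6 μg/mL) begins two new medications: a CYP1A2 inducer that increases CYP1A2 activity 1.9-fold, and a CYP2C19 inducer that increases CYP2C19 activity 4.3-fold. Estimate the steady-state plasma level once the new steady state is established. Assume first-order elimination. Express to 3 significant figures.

The CYP1A2 pathway (47% of clearance) is boosted to 1.9× activity: 0.47 × 1.9 = 0.893.
The CYP2C19 pathway (28% of clearance) rises to 4.3× activity: 0.28 × 4.3 = 1.204.
Non-CYP routes (25%) are unchanged.
New clearance relative to baseline: 0.893 + 1.204 + 0.25 = 2.347.
Dividing the baseline by the relative clearance: 58.6 / 2.347 = 25.0 μg/mL.

25.0 μg/mL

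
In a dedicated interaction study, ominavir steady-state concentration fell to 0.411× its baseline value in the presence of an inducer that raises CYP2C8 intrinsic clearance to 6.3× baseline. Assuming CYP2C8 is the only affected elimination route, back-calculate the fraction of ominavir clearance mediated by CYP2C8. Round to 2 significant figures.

Let x = fm,CYP2C8. Because steady-state concentration ∝ 1/CL, relative clearance rose to 1/0.411 = 2.433.
Only the CYP2C8 route changed, so 2.433 = x·6.3 + (1 − x), giving x = 0.27.

0.27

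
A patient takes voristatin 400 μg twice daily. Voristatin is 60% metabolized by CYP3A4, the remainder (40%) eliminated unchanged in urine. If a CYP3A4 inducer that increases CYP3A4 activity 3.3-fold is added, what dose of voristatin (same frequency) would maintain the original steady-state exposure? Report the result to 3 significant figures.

952 μg

The CYP3A4 pathway (60% of clearance) increases to 3.3× activity: 0.6 × 3.3 = 1.98.
The remaining 40% of clearance is unaffected.
New clearance relative to baseline: 1.98 + 0.4 = 2.38.
Exposure is unchanged when dose changes in proportion to clearance. New dose = 400 μg × 2.38 = 952 μg.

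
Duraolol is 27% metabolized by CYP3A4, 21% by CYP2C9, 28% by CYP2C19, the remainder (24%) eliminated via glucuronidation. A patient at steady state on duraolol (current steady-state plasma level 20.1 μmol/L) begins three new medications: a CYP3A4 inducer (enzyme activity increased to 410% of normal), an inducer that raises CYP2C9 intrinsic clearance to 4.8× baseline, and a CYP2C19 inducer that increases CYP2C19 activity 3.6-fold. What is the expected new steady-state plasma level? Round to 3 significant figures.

CYP3A4: 0.27 × 4.1 = 1.107
CYP2C9: 0.21 × 4.8 = 1.008
CYP2C19: 0.28 × 3.6 = 1.008
Other: 0.24 (unchanged)
New clearance relative to baseline: 1.107 + 1.008 + 1.008 + 0.24 = 3.363.
Steady-state plasma level ∝ 1/CL: new value = 20.1 / 3.363 = 5.98 μmol/L.

5.98 μmol/L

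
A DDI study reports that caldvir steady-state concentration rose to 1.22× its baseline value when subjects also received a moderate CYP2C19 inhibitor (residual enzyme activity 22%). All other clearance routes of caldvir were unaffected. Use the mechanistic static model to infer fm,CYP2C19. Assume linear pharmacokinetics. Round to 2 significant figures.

0.23

Write x for the fraction cleared via CYP2C19. The observed steady-state concentration change means clearance fell to 1/1.22 = 0.8197 of baseline.
Only the CYP2C19 route changed, so 0.8197 = x·0.22 + (1 − x), giving x = 0.23.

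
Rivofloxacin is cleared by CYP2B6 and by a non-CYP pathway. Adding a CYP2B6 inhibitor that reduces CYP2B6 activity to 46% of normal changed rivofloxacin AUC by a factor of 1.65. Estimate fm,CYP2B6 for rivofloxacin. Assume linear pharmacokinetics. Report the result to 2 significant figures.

Let fm be the CYP2B6 fraction. New clearance relative to baseline = fm × 0.46 + (1 − fm).
AUC ratio = 1 / (new CL fraction), so new CL fraction = 1 / 1.65 = 0.6061.
fm × 0.46 + 1 − fm = 0.6061  ⇒  fm × (0.46 − 1) = −0.3939  ⇒  fm = 0.73.

0.73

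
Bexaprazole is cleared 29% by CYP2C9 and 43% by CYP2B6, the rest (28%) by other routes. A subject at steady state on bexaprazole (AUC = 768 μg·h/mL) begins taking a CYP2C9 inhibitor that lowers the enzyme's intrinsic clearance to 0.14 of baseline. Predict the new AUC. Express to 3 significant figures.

CYP2C9: 0.29 × 0.14 = 0.0406
CYP2B6: 0.43 (unchanged)
Other: 0.28 (unchanged)
CL_new/CL_old = 0.0406 + 0.43 + 0.28 = 0.7506.
AUC ∝ 1/CL, so new value = 768 / 0.7506 = 1.02 × 10³ μg·h/mL.

1.02 × 10³ μg·h/mL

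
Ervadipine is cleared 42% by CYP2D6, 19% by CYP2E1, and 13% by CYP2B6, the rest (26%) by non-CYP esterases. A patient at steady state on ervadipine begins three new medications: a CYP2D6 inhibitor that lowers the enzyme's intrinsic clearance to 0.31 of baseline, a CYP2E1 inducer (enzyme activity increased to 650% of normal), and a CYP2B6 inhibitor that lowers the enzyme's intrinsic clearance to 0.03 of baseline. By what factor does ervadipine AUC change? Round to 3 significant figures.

The CYP2D6 pathway (42% of clearance) is reduced to 0.31× activity: 0.42 × 0.31 = 0.1302.
The CYP2E1 pathway (19% of clearance) increases to 6.5× activity: 0.19 × 6.5 = 1.235.
The CYP2B6 pathway (13% of clearance) is reduced to 0.03× activity: 0.13 × 0.03 = 0.0039.
Non-CYP routes (26%) are unchanged.
New clearance relative to baseline: 0.1302 + 1.235 + 0.0039 + 0.26 = 1.6291.
AUC ∝ 1/CL: fold-change = 1 / 1.6291 = 0.614.

0.614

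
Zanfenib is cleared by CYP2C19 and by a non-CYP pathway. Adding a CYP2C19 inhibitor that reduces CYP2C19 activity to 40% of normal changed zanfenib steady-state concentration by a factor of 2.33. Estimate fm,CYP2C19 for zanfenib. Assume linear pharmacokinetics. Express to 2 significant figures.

CL'/CL = 1 / 2.33 = 0.4292
0.4·fm + (1 − fm) = 0.4292
fm = (0.4292 − 1) / (0.4 − 1) = 0.95

0.95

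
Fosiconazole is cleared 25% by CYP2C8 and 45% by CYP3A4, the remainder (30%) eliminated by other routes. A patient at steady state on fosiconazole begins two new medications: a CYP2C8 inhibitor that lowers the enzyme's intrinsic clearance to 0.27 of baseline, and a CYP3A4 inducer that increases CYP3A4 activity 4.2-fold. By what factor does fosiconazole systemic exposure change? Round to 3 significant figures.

0.443

CYP2C8: 0.25 × 0.27 = 0.0675
CYP3A4: 0.45 × 4.2 = 1.89
Other: 0.3 (unchanged)
CL_new/CL_old = 0.0675 + 1.89 + 0.3 = 2.2575.
Because systemic exposure varies inversely with clearance, the combined effect is 1 / 2.2575 = 0.443.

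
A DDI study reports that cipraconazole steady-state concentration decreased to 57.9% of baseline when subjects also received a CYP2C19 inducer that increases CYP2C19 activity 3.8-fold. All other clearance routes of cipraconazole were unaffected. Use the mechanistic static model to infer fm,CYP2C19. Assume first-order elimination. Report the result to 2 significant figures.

0.26

CL'/CL = 1 / 0.579 = 1.727
3.8·fm + (1 − fm) = 1.727
fm = (1.727 − 1) / (3.8 − 1) = 0.26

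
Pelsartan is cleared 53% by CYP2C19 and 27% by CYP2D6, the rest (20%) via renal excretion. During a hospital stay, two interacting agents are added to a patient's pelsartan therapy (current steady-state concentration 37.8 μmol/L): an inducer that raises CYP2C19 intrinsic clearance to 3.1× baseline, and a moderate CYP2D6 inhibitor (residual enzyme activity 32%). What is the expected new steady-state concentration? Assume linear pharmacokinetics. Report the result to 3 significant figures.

The CYP2C19 pathway (53% of clearance) increases to 3.1× activity: 0.53 × 3.1 = 1.643.
The CYP2D6 pathway (27% of clearance) is reduced to 0.32× activity: 0.27 × 0.32 = 0.0864.
The remaining 20% of clearance is unaffected.
New clearance relative to baseline: 1.643 + 0.0864 + 0.2 = 1.9294.
Steady-state concentration ∝ 1/CL: new value = 37.8 / 1.9294 = 19.6 μmol/L.

19.6 μmol/L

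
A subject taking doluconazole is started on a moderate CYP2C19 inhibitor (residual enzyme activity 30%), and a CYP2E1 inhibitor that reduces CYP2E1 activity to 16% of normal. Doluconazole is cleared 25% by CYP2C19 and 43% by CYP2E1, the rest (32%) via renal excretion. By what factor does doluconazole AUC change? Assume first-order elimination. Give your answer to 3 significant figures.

2.16

The CYP2C19 pathway (25% of clearance) is reduced to 0.3× activity: 0.25 × 0.3 = 0.075.
The CYP2E1 pathway (43% of clearance) is reduced to 0.16× activity: 0.43 × 0.16 = 0.0688.
Non-CYP routes (32%) are unchanged.
New clearance relative to baseline: 0.075 + 0.0688 + 0.32 = 0.4638.
Net AUC ratio = 1 / 0.4638 = 2.16.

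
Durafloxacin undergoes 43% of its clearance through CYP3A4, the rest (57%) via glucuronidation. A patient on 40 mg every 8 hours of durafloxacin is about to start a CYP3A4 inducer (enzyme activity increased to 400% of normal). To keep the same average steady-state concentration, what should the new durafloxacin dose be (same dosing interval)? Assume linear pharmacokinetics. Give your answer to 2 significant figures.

The CYP3A4 pathway (43% of clearance) is boosted to 4× activity: 0.43 × 4 = 1.72.
The remaining 57% of clearance is unaffected.
New clearance relative to baseline: 1.72 + 0.57 = 2.29.
Exposure is unchanged when dose changes in proportion to clearance. New dose = 40 mg × 2.29 = 92 mg.

92 mg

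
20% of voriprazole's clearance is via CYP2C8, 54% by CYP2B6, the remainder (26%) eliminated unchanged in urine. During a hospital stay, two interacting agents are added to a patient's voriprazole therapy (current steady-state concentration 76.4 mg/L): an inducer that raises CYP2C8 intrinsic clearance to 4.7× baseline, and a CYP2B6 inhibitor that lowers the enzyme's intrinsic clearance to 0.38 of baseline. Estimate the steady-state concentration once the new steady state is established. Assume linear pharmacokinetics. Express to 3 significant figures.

54.4 mg/L

CYP2C8: 0.2 × 4.7 = 0.94
CYP2B6: 0.54 × 0.38 = 0.2052
Other: 0.26 (unchanged)
Relative clearance = 0.94 + 0.2052 + 0.26 = 1.4052.
New steady-state concentration = 76.4 / 1.4052 = 54.4 mg/L (concentration scales inversely with clearance).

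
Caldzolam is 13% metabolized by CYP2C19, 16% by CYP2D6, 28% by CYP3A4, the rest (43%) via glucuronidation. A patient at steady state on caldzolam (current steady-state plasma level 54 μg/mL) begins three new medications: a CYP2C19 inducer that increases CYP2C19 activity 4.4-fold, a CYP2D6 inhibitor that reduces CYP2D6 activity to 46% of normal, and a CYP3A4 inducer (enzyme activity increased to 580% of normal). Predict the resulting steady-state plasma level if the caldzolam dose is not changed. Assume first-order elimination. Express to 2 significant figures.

The CYP2C19 pathway (13% of clearance) increases to 4.4× activity: 0.13 × 4.4 = 0.572.
The CYP2D6 pathway (16% of clearance) falls to 0.46× activity: 0.16 × 0.46 = 0.0736.
The CYP3A4 pathway (28% of clearance) rises to 5.8× activity: 0.28 × 5.8 = 1.624.
Non-CYP routes (43%) are unchanged.
CL_new/CL_old = 0.572 + 0.0736 + 1.624 + 0.43 = 2.6996.
Steady-state plasma level ∝ 1/CL: new value = 54 / 2.6996 = 20 μg/mL.

20 μg/mL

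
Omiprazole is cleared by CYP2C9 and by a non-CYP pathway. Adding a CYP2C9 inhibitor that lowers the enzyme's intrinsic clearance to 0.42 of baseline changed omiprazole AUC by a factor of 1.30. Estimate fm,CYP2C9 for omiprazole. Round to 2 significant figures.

0.40

CL'/CL = 1 / 1.30 = 0.7692
0.42·fm + (1 − fm) = 0.7692
fm = (0.7692 − 1) / (0.42 − 1) = 0.40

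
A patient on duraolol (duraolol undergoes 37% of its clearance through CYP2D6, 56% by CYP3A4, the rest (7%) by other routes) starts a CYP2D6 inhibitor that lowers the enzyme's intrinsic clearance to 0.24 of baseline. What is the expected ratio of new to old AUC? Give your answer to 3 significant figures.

The CYP2D6 pathway (37% of clearance) falls to 0.24× activity: 0.37 × 0.24 = 0.0888.
CYP3A4 (56%) and the residual 7% are unaffected.
New clearance relative to baseline: 0.0888 + 0.56 + 0.07 = 0.7188.
AUC ratio = CL_old/CL_new = 1 / 0.7188 = 1.39.

1.39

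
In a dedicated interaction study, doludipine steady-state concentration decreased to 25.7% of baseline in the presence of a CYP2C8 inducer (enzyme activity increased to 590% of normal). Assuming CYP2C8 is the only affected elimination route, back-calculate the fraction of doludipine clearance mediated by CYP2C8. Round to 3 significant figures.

CL'/CL = 1 / 0.257 = 3.891
5.9·fm + (1 − fm) = 3.891
fm = (3.891 − 1) / (5.9 − 1) = 0.590

0.590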